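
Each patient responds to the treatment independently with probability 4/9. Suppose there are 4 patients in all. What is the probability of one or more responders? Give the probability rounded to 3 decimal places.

P(at least one) = 1 − P(none) = 1 − (1 − 0.444444)^4
= 1 − 0.09526 = 0.90474

0.905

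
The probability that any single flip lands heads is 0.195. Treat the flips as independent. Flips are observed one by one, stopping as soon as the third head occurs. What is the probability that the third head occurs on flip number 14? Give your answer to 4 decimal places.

0.0532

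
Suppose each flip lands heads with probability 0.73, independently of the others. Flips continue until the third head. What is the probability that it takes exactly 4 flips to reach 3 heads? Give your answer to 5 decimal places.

0.31510

Y = trial on which the third success occurs; negative binomial, r=3, p=0.73.
P(Y=4) = C(3,2) · p^3 · (1−p)^1
= 3 · 0.38902 · 0.27 = 0.3151038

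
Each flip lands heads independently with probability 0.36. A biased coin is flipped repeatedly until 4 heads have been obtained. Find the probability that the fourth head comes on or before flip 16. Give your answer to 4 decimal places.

0.8830

Finishing within 16 flips ⇔ at least 4 successes in the first 16. With X ~ Binomial(16, 0.36), P(Y ≤ 16) = 1 − P(X ≤ 3).
  k=0: C(16,0)·0.36^0·0.64^16 = 0.000792
  k=1: C(16,1)·0.36^1·0.64^15 = 0.007131
  k=2: C(16,2)·0.36^2·0.64^14 = 0.030082
  k=3: C(16,3)·0.36^3·0.64^13 = 0.078965
1 − 0.116970 = 0.883030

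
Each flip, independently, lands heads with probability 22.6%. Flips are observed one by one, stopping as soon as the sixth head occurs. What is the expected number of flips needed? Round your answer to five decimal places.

26.54867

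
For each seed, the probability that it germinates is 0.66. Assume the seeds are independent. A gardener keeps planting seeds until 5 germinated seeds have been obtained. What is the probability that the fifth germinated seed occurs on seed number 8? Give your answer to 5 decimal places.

0.17228

Y = trial on which the fifth success occurs; negative binomial, r=5, p=0.66.
P(Y=8) = C(7,4) · p^5 · (1−p)^3
= 35 · 0.12523 · 0.039304 = 0.1722759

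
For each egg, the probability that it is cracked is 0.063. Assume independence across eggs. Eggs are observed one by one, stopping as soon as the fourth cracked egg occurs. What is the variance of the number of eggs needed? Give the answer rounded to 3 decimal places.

Y = total eggs until the fourth success; negative binomial with r=4, p=0.063.
Var(Y) = r(1−p)/p² = 4·0.937 / 0.063² = 944.31847

944.318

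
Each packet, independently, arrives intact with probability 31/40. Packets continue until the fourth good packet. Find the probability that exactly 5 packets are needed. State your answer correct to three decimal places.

Y = trial on which the fourth success occurs; negative binomial, r=4, p=0.775.
P(Y=5) = C(4,3) · p^4 · (1−p)^1
= 4 · 0.36075 · 0.225 = 0.32468

0.325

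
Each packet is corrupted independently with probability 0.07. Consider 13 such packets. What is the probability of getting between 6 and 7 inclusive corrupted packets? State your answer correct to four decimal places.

X ~ Binomial(13, 0.07); P(6 ≤ X ≤ 7) = Σ C(13,k) p^k (1−p)^(13−k) over k:
  k=6: C(13,6)·0.07^6·0.93^7 = 0.000121
  k=7: C(13,7)·0.07^7·0.93^6 = 0.000009
Total = 0.000131

0.0001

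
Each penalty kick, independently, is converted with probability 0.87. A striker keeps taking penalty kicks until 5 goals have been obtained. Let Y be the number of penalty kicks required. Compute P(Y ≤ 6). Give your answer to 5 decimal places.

0.82239

Finishing within 6 penalty kicks ⇔ at least 5 successes in the first 6. With X ~ Binomial(6, 0.87), P(Y ≤ 6) = 1 − P(X ≤ 4).
  k=0: C(6,0)·0.87^0·0.13^6 = 0.0000048
  k=1: C(6,1)·0.87^1·0.13^5 = 0.0001938
  k=2: C(6,2)·0.87^2·0.13^4 = 0.0032427
  k=3: C(6,3)·0.87^3·0.13^3 = 0.0289346
  k=4: C(6,4)·0.87^4·0.13^2 = 0.1452295
1 − 0.1776055 = 0.8223945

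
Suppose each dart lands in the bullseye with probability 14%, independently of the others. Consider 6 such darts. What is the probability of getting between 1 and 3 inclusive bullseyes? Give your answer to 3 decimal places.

X ~ Binomial(6, 0.14); P(1 ≤ X ≤ 3) = Σ C(6,k) p^k (1−p)^(6−k) over k:
  k=1: C(6,1)·0.14^1·0.86^5 = 0.39516
  k=2: C(6,2)·0.14^2·0.86^4 = 0.16082
  k=3: C(6,3)·0.14^3·0.86^3 = 0.03491
Total = 0.59089

0.591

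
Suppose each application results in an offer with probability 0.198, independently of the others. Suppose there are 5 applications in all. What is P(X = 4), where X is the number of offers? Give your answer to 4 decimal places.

0.0062

X ~ Binomial(n=5, p=0.198).
P(X=4) = C(5,4) · p^4 · (1−p)^1
= 5 · 0.001537 · 0.802 = 0.006163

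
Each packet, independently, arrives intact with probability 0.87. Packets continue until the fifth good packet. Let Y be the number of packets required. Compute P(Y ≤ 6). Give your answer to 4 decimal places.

Finishing within 6 packets ⇔ at least 5 successes in the first 6. With X ~ Binomial(6, 0.87), P(Y ≤ 6) = 1 − P(X ≤ 4).
  k=0: C(6,0)·0.87^0·0.13^6 = 0.000005
  k=1: C(6,1)·0.87^1·0.13^5 = 0.000194
  k=2: C(6,2)·0.87^2·0.13^4 = 0.003243
  k=3: C(6,3)·0.87^3·0.13^3 = 0.028935
  k=4: C(6,4)·0.87^4·0.13^2 = 0.145230
1 − 0.177605 = 0.822395

0.8224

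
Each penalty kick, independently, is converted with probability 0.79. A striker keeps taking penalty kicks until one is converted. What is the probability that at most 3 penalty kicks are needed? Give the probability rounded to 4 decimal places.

0.9907

Y = number of penalty kicks to the first success; geometric, p = 0.79.
P(Y ≤ 3) = 1 − (1−p)^3 = 1 − 0.009261 = 0.990739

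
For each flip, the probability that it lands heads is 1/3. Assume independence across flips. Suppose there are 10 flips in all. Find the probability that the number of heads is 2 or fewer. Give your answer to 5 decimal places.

0.29914

X ~ Binomial(10, 0.333333); P(X ≤ 2) = Σ C(10,k) p^k (1−p)^(10−k) over k:
  k=0: C(10,0)·0.333333^0·0.666667^10 = 0.0173415
  k=1: C(10,1)·0.333333^1·0.666667^9 = 0.0867076
  k=2: C(10,2)·0.333333^2·0.666667^8 = 0.1950922
Total = 0.2991414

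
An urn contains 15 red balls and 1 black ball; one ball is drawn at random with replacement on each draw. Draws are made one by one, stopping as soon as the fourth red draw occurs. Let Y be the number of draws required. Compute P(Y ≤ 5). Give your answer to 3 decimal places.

Finishing within 5 draws ⇔ at least 4 successes in the first 5. With X ~ Binomial(5, 0.9375), P(Y ≤ 5) = 1 − P(X ≤ 3).
  k=0: C(5,0)·0.9375^0·0.0625^5 = 0.00000
  k=1: C(5,1)·0.9375^1·0.0625^4 = 0.00007
  k=2: C(5,2)·0.9375^2·0.0625^3 = 0.00215
  k=3: C(5,3)·0.9375^3·0.0625^2 = 0.03219
1 − 0.03440 = 0.96560

0.966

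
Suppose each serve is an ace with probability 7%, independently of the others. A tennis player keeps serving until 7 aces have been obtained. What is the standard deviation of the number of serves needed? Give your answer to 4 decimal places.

36.4496

Y = total serves until the seventh success; negative binomial with r=7, p=0.07.
SD(Y) = √[r(1−p)/p²] = √(1328.571429) = 36.449574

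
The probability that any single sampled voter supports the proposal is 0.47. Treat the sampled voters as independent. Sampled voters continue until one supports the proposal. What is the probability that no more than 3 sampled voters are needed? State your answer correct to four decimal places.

Y = number of sampled voters to the first success; geometric, p = 0.47.
P(Y ≤ 3) = 1 − (1−p)^3 = 1 − 0.148877 = 0.851123

0.8511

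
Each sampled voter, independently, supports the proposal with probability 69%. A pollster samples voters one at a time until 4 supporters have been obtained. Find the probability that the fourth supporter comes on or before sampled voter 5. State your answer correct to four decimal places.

0.5077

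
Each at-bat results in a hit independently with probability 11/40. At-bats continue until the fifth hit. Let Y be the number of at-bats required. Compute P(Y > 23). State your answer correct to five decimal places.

Needing more than 23 at-bats ⇔ fewer than 5 successes in the first 23. With X ~ Binomial(23, 0.275), P(Y > 23) = P(X ≤ 4).
  k=0: C(23,0)·0.275^0·0.725^23 = 0.0006134
  k=1: C(23,1)·0.275^1·0.725^22 = 0.0053518
  k=2: C(23,2)·0.275^2·0.725^21 = 0.0223298
  k=3: C(23,3)·0.275^3·0.725^20 = 0.0592894
  k=4: C(23,4)·0.275^4·0.725^19 = 0.1124453
P(X ≤ 4) = 0.2000297

0.20003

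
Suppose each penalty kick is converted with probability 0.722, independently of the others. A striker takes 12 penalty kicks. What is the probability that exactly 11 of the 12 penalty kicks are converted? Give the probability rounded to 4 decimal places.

0.0927

X ~ Binomial(n=12, p=0.722).
P(X=11) = C(12,11) · p^11 · (1−p)^1
= 12 · 0.027791 · 0.278 = 0.092712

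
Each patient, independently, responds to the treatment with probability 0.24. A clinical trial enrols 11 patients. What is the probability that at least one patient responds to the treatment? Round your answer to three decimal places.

0.951

P(at least one) = 1 − P(none) = 1 − (1 − 0.24)^11
= 1 − 0.04886 = 0.95114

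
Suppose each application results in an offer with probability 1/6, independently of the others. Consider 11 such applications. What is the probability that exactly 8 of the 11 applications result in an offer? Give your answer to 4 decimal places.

X ~ Binomial(n=11, p=0.166667).
P(X=8) = C(11,8) · p^8 · (1−p)^3
= 165 · 5.9537e-07 · 0.5787 = 0.000057

0.0001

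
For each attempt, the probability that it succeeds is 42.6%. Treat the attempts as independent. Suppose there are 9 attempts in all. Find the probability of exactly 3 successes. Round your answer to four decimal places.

X ~ Binomial(n=9, p=0.426).
P(X=3) = C(9,3) · p^3 · (1−p)^6
= 84 · 0.077309 · 0.035766 = 0.232263

0.2323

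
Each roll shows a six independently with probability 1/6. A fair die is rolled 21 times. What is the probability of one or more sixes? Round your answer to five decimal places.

P(at least one) = 1 − P(none) = 1 − (1 − 0.166667)^21
= 1 − 0.0217367 = 0.9782633

0.97826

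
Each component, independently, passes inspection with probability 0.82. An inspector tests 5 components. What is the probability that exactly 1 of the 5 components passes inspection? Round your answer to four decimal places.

0.0043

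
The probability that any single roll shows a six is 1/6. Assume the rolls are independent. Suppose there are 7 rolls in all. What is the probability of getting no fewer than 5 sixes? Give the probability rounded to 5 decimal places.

X ~ Binomial(7, 0.166667); P(X ≥ 5) = Σ C(7,k) p^k (1−p)^(7−k) over k:
  k=5: C(7,5)·0.166667^5·0.833333^2 = 0.0018754
  k=6: C(7,6)·0.166667^6·0.833333^1 = 0.0001250
  k=7: C(7,7)·0.166667^7·0.833333^0 = 0.0000036
Total = 0.0020040

0.00200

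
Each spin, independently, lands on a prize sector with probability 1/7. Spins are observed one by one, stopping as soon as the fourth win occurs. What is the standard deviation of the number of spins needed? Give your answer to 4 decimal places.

Y = total spins until the fourth success; negative binomial with r=4, p=0.142857.
SD(Y) = √[r(1−p)/p²] = √(168.000000) = 12.961481

12.9615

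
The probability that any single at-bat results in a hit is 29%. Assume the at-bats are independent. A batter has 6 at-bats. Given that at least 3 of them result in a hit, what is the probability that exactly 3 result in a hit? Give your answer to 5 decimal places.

X ~ Binomial(6, 0.29). Want P(X=3 | X≥3) = P(X=3) / P(X≥3).
P(X=3) = C(6,3)·0.29^3·0.71^3 = 0.1745818
P(X≥3) = 1 − 0.1281003 − 0.3139359 − 0.3205684 = 0.2373955
Ratio = 0.1745818 / 0.2373955 = 0.7354051

0.73541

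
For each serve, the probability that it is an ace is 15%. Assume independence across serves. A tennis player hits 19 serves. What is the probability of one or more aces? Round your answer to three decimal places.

P(at least one) = 1 − P(none) = 1 − (1 − 0.15)^19
= 1 − 0.04560 = 0.95440

0.954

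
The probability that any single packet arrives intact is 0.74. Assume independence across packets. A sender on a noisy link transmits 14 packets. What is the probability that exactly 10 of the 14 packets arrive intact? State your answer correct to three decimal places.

0.225

X ~ Binomial(n=14, p=0.74).
P(X=10) = C(14,10) · p^10 · (1−p)^4
= 1001 · 0.04924 · 0.0045698 = 0.22524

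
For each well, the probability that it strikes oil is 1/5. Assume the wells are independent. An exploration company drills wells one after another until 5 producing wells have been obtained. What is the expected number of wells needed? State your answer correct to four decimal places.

Y = total wells until the fifth success; negative binomial with r=5, p=0.20.
E[Y] = r / p = 5 / 0.20 = 25.000000

25.0000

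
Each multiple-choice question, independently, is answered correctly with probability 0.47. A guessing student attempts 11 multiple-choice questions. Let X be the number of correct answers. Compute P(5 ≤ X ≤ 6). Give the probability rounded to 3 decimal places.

0.443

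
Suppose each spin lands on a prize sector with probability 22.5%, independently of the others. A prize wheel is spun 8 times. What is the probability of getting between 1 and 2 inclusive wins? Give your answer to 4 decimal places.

0.6094

X ~ Binomial(8, 0.225); P(1 ≤ X ≤ 2) = Σ C(8,k) p^k (1−p)^(8−k) over k:
  k=1: C(8,1)·0.225^1·0.775^7 = 0.302263
  k=2: C(8,2)·0.225^2·0.775^6 = 0.307138
Total = 0.609400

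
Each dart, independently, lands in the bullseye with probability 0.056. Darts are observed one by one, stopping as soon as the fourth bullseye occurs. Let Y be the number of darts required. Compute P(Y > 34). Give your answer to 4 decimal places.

0.8795

Needing more than 34 darts ⇔ fewer than 4 successes in the first 34. With X ~ Binomial(34, 0.056), P(Y > 34) = P(X ≤ 3).
  k=0: C(34,0)·0.056^0·0.944^34 = 0.140944
  k=1: C(34,1)·0.056^1·0.944^33 = 0.284278
  k=2: C(34,2)·0.056^2·0.944^32 = 0.278255
  k=3: C(34,3)·0.056^3·0.944^31 = 0.176071
P(X ≤ 3) = 0.879548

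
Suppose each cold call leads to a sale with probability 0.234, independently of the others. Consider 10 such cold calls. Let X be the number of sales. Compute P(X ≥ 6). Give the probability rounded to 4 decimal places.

0.0142

X ~ Binomial(10, 0.234); P(X ≥ 6) = Σ C(10,k) p^k (1−p)^(10−k) over k:
  k=6: C(10,6)·0.234^6·0.766^4 = 0.011869
  k=7: C(10,7)·0.234^7·0.766^3 = 0.002072
  k=8: C(10,8)·0.234^8·0.766^2 = 0.000237
  k=9: C(10,9)·0.234^9·0.766^1 = 0.000016
  k=10: C(10,10)·0.234^10·0.766^0 = 0.000000
Total = 0.014195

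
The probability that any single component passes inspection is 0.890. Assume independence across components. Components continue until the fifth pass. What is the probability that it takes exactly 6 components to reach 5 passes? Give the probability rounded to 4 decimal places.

Y = trial on which the fifth success occurs; negative binomial, r=5, p=0.89.
P(Y=6) = C(5,4) · p^5 · (1−p)^1
= 5 · 0.55841 · 0.11 = 0.307123

0.3071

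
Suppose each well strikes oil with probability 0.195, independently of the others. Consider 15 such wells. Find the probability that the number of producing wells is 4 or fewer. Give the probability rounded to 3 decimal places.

0.848

X ~ Binomial(15, 0.195); P(X ≤ 4) = Σ C(15,k) p^k (1−p)^(15−k) over k:
  k=0: C(15,0)·0.195^0·0.805^15 = 0.03863
  k=1: C(15,1)·0.195^1·0.805^14 = 0.14037
  k=2: C(15,2)·0.195^2·0.805^13 = 0.23802
  k=3: C(15,3)·0.195^3·0.805^12 = 0.24984
  k=4: C(15,4)·0.195^4·0.805^11 = 0.18156
Total = 0.84842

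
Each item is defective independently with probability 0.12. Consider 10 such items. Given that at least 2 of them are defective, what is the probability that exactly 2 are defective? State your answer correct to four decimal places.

0.6820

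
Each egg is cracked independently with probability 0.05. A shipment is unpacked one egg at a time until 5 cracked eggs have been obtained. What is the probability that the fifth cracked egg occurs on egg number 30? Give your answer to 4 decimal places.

Y = trial on which the fifth success occurs; negative binomial, r=5, p=0.05.
P(Y=30) = C(29,4) · p^5 · (1−p)^25
= 23751 · 3.125e-07 · 0.27739 = 0.002059

0.0021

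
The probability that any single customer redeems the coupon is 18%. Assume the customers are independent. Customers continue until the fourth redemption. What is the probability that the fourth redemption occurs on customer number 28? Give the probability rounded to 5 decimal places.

0.02623

Y = trial on which the fourth success occurs; negative binomial, r=4, p=0.18.
P(Y=28) = C(27,3) · p^4 · (1−p)^24
= 2925 · 0.0010498 · 0.0085415 = 0.0262270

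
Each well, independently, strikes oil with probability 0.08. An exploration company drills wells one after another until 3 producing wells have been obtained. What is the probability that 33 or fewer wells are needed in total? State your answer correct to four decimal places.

0.4982

Finishing within 33 wells ⇔ at least 3 successes in the first 33. With X ~ Binomial(33, 0.08), P(Y ≤ 33) = 1 − P(X ≤ 2).
  k=0: C(33,0)·0.08^0·0.92^33 = 0.063826
  k=1: C(33,1)·0.08^1·0.92^32 = 0.183153
  k=2: C(33,2)·0.08^2·0.92^31 = 0.254822
1 − 0.501801 = 0.498199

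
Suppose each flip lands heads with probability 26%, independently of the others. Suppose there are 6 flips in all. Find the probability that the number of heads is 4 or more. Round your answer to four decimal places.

X ~ Binomial(6, 0.26); P(X ≥ 4) = Σ C(6,k) p^k (1−p)^(6−k) over k:
  k=4: C(6,4)·0.26^4·0.74^2 = 0.037536
  k=5: C(6,5)·0.26^5·0.74^1 = 0.005275
  k=6: C(6,6)·0.26^6·0.74^0 = 0.000309
Total = 0.043120

0.0431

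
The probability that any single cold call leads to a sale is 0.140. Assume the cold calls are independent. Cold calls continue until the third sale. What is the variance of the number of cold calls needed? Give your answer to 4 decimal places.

131.6327

Y = total cold calls until the third success; negative binomial with r=3, p=0.14.
Var(Y) = r(1−p)/p² = 3·0.86 / 0.14² = 131.632653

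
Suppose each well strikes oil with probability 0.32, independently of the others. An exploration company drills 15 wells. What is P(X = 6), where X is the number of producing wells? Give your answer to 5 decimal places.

X ~ Binomial(n=15, p=0.32).
P(X=6) = C(15,6) · p^6 · (1−p)^9
= 5005 · 0.0010737 · 0.031087 = 0.1670645

0.16706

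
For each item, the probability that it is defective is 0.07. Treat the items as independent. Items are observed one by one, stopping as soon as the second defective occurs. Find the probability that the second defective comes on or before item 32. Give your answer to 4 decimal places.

0.6658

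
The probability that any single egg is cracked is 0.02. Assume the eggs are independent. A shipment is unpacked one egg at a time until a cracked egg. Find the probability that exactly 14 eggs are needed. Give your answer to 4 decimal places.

0.0154

Geometric (trials to first success), p = 0.02.
P(Y = 14) = (1−p)^13 · p = 0.76902 · 0.02 = 0.015380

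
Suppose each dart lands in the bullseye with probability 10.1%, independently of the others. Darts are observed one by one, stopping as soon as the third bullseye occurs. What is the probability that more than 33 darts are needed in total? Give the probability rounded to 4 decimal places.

Needing more than 33 darts ⇔ fewer than 3 successes in the first 33. With X ~ Binomial(33, 0.101), P(Y > 33) = P(X ≤ 2).
  k=0: C(33,0)·0.101^0·0.899^33 = 0.029790
  k=1: C(33,1)·0.101^1·0.899^32 = 0.110445
  k=2: C(33,2)·0.101^2·0.899^31 = 0.198530
P(X ≤ 2) = 0.338765

0.3388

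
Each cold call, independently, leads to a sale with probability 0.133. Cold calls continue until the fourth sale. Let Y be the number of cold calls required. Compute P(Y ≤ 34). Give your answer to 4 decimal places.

Finishing within 34 cold calls ⇔ at least 4 successes in the first 34. With X ~ Binomial(34, 0.133), P(Y ≤ 34) = 1 − P(X ≤ 3).
  k=0: C(34,0)·0.133^0·0.867^34 = 0.007810
  k=1: C(34,1)·0.133^1·0.867^33 = 0.040734
  k=2: C(34,2)·0.133^2·0.867^32 = 0.103104
  k=3: C(34,3)·0.133^3·0.867^31 = 0.168709
1 − 0.320358 = 0.679642

0.6796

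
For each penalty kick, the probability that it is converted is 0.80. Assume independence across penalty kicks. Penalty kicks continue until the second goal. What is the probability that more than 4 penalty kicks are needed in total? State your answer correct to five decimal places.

Needing more than 4 penalty kicks ⇔ fewer than 2 successes in the first 4. With X ~ Binomial(4, 0.80), P(Y > 4) = P(X ≤ 1).
  k=0: C(4,0)·0.80^0·0.20^4 = 0.0016000
  k=1: C(4,1)·0.80^1·0.20^3 = 0.0256000
P(X ≤ 1) = 0.0272000

0.02720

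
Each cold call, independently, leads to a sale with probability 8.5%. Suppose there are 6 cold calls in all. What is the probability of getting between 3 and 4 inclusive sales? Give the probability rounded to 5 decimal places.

X ~ Binomial(6, 0.085); P(3 ≤ X ≤ 4) = Σ C(6,k) p^k (1−p)^(6−k) over k:
  k=3: C(6,3)·0.085^3·0.915^3 = 0.0094091
  k=4: C(6,4)·0.085^4·0.915^2 = 0.0006556
Total = 0.0100647

0.01006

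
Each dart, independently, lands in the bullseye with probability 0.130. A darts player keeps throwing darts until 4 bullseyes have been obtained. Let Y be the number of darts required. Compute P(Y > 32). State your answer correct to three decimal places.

0.388

Needing more than 32 darts ⇔ fewer than 4 successes in the first 32. With X ~ Binomial(32, 0.13), P(Y > 32) = P(X ≤ 3).
  k=0: C(32,0)·0.13^0·0.87^32 = 0.01160
  k=1: C(32,1)·0.13^1·0.87^31 = 0.05549
  k=2: C(32,2)·0.13^2·0.87^30 = 0.12851
  k=3: C(32,3)·0.13^3·0.87^29 = 0.19203
P(X ≤ 3) = 0.38763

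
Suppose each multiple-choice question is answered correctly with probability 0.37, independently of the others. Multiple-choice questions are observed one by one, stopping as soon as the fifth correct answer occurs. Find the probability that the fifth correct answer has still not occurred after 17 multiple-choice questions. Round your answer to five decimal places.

Needing more than 17 multiple-choice questions ⇔ fewer than 5 successes in the first 17. With X ~ Binomial(17, 0.37), P(Y > 17) = P(X ≤ 4).
  k=0: C(17,0)·0.37^0·0.63^17 = 0.0003880
  k=1: C(17,1)·0.37^1·0.63^16 = 0.0038735
  k=2: C(17,2)·0.37^2·0.63^15 = 0.0181991
  k=3: C(17,3)·0.37^3·0.63^14 = 0.0534419
  k=4: C(17,4)·0.37^4·0.63^13 = 0.1098528
P(X ≤ 4) = 0.1857552

0.18576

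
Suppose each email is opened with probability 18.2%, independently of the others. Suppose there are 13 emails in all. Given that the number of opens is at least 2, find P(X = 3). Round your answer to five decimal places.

0.32380

X ~ Binomial(13, 0.182). Want P(X=3 | X≥2) = P(X=3) / P(X≥2).
P(X=3) = C(13,3)·0.182^3·0.818^10 = 0.2312668
P(X≥2) = 1 − 0.0734164 − 0.2123510 = 0.7142326
Ratio = 0.2312668 / 0.7142326 = 0.3237976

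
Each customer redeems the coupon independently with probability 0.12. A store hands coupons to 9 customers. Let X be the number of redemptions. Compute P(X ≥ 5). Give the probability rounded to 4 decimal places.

0.0021

X ~ Binomial(9, 0.12); P(X ≥ 5) = Σ C(9,k) p^k (1−p)^(9−k) over k:
  k=5: C(9,5)·0.12^5·0.88^4 = 0.001880
  k=6: C(9,6)·0.12^6·0.88^3 = 0.000171
  k=7: C(9,7)·0.12^7·0.88^2 = 0.000010
  k=8: C(9,8)·0.12^8·0.88^1 = 0.000000
  k=9: C(9,9)·0.12^9·0.88^0 = 0.000000
Total = 0.002061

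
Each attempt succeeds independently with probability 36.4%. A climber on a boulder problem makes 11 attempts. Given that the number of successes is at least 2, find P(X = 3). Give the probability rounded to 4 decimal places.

0.2243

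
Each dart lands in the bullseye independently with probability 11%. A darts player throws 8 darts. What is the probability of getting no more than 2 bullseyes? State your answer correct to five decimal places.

0.95127

X ~ Binomial(8, 0.11); P(X ≤ 2) = Σ C(8,k) p^k (1−p)^(8−k) over k:
  k=0: C(8,0)·0.11^0·0.89^8 = 0.3936589
  k=1: C(8,1)·0.11^1·0.89^7 = 0.3892357
  k=2: C(8,2)·0.11^2·0.89^6 = 0.1683773
Total = 0.9512719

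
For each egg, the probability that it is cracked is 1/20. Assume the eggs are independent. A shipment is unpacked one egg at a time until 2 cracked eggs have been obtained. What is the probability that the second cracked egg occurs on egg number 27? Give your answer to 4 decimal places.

Y = trial on which the second success occurs; negative binomial, r=2, p=0.05.
P(Y=27) = C(26,1) · p^2 · (1−p)^25
= 26 · 0.0025 · 0.27739 = 0.018030

0.0180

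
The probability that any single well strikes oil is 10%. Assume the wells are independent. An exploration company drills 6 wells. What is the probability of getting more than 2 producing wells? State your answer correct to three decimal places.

0.016

X ~ Binomial(6, 0.10); P(X ≥ 3) = Σ C(6,k) p^k (1−p)^(6−k) over k:
  k=3: C(6,3)·0.10^3·0.90^3 = 0.01458
  k=4: C(6,4)·0.10^4·0.90^2 = 0.00121
  k=5: C(6,5)·0.10^5·0.90^1 = 0.00005
  k=6: C(6,6)·0.10^6·0.90^0 = 0.00000
Total = 0.01585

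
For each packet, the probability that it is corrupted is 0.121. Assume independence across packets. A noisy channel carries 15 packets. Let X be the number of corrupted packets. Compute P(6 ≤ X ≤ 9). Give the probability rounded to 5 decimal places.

0.00592

X ~ Binomial(15, 0.121); P(6 ≤ X ≤ 9) = Σ C(15,k) p^k (1−p)^(15−k) over k:
  k=6: C(15,6)·0.121^6·0.879^9 = 0.0049206
  k=7: C(15,7)·0.121^7·0.879^8 = 0.0008709
  k=8: C(15,8)·0.121^8·0.879^7 = 0.0001199
  k=9: C(15,9)·0.121^9·0.879^6 = 0.0000128
Total = 0.0059242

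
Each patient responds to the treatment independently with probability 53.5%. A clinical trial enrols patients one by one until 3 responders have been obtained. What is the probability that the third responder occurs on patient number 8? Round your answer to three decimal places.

0.070

Y = trial on which the third success occurs; negative binomial, r=3, p=0.535.
P(Y=8) = C(7,2) · p^3 · (1−p)^5
= 21 · 0.15313 · 0.02174 = 0.06991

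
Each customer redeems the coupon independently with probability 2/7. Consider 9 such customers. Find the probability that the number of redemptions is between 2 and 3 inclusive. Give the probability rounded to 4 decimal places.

X ~ Binomial(9, 0.285714); P(2 ≤ X ≤ 3) = Σ C(9,k) p^k (1−p)^(9−k) over k:
  k=2: C(9,2)·0.285714^2·0.714286^7 = 0.278785
  k=3: C(9,3)·0.285714^3·0.714286^6 = 0.260200
Total = 0.538985

0.5390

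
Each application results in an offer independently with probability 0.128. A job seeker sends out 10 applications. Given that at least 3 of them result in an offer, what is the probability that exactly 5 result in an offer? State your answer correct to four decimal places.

0.0346

X ~ Binomial(10, 0.128). Want P(X=5 | X≥3) = P(X=5) / P(X≥3).
P(X=5) = C(10,5)·0.128^5·0.872^5 = 0.004365
P(X≥3) = 1 − 0.254194 − 0.373128 − 0.246470 = 0.126208
Ratio = 0.004365 / 0.126208 = 0.034590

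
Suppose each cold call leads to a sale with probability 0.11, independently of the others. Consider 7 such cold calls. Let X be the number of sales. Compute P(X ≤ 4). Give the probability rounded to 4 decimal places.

0.9997

X ~ Binomial(7, 0.11); P(X ≤ 4) = Σ C(7,k) p^k (1−p)^(7−k) over k:
  k=0: C(7,0)·0.11^0·0.89^7 = 0.442313
  k=1: C(7,1)·0.11^1·0.89^6 = 0.382676
  k=2: C(7,2)·0.11^2·0.89^5 = 0.141891
  k=3: C(7,3)·0.11^3·0.89^4 = 0.029228
  k=4: C(7,4)·0.11^4·0.89^3 = 0.003613
Total = 0.999721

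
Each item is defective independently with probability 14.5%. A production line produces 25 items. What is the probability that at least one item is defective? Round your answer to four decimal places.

0.9801

P(at least one) = 1 − P(none) = 1 − (1 − 0.145)^25
= 1 − 0.019914 = 0.980086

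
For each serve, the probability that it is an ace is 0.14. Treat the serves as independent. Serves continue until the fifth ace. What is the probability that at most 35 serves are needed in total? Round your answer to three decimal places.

0.554

Finishing within 35 serves ⇔ at least 5 successes in the first 35. With X ~ Binomial(35, 0.14), P(Y ≤ 35) = 1 − P(X ≤ 4).
  k=0: C(35,0)·0.14^0·0.86^35 = 0.00510
  k=1: C(35,1)·0.14^1·0.86^34 = 0.02905
  k=2: C(35,2)·0.14^2·0.86^33 = 0.08039
  k=3: C(35,3)·0.14^3·0.86^32 = 0.14396
  k=4: C(35,4)·0.14^4·0.86^31 = 0.18748
1 − 0.44599 = 0.55401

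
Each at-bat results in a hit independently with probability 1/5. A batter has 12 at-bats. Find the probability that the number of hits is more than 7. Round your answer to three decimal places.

X ~ Binomial(12, 0.20); P(X ≥ 8) = Σ C(12,k) p^k (1−p)^(12−k) over k:
  k=8: C(12,8)·0.20^8·0.80^4 = 0.00052
  k=9: C(12,9)·0.20^9·0.80^3 = 0.00006
  k=10: C(12,10)·0.20^10·0.80^2 = 0.00000
  k=11: C(12,11)·0.20^11·0.80^1 = 0.00000
  k=12: C(12,12)·0.20^12·0.80^0 = 0.00000
Total = 0.00058

0.001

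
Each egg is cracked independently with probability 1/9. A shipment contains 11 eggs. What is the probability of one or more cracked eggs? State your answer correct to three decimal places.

0.726

P(at least one) = 1 − P(none) = 1 − (1 − 0.111111)^11
= 1 − 0.27373 = 0.72627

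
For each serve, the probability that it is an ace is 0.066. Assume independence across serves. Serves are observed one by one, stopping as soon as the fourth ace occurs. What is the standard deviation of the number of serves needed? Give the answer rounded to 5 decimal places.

29.28596

Y = total serves until the fourth success; negative binomial with r=4, p=0.066.
SD(Y) = √[r(1−p)/p²] = √(857.6675849) = 29.2859623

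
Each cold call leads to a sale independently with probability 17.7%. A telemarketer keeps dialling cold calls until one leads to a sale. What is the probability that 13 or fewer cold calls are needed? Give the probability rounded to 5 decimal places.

0.92053

Y = number of cold calls to the first success; geometric, p = 0.177.
P(Y ≤ 13) = 1 − (1−p)^13 = 1 − 0.0794690 = 0.9205310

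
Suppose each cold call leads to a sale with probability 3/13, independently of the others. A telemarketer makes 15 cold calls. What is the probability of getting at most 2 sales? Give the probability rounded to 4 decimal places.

0.2921

X ~ Binomial(15, 0.230769); P(X ≤ 2) = Σ C(15,k) p^k (1−p)^(15−k) over k:
  k=0: C(15,0)·0.230769^0·0.769231^15 = 0.019537
  k=1: C(15,1)·0.230769^1·0.769231^14 = 0.087915
  k=2: C(15,2)·0.230769^2·0.769231^13 = 0.184621
Total = 0.292073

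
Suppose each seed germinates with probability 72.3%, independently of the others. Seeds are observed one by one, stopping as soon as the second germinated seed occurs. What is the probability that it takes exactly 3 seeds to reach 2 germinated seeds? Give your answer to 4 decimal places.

0.2896

Y = trial on which the second success occurs; negative binomial, r=2, p=0.723.
P(Y=3) = C(2,1) · p^2 · (1−p)^1
= 2 · 0.52273 · 0.277 = 0.289592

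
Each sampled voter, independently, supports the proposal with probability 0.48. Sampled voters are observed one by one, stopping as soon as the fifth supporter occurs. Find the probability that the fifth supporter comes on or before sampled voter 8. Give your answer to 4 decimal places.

Finishing within 8 sampled voters ⇔ at least 5 successes in the first 8. With X ~ Binomial(8, 0.48), P(Y ≤ 8) = 1 − P(X ≤ 4).
  k=0: C(8,0)·0.48^0·0.52^8 = 0.005346
  k=1: C(8,1)·0.48^1·0.52^7 = 0.039478
  k=2: C(8,2)·0.48^2·0.52^6 = 0.127544
  k=3: C(8,3)·0.48^3·0.52^5 = 0.235466
  k=4: C(8,4)·0.48^4·0.52^4 = 0.271692
1 − 0.679526 = 0.320474

0.3205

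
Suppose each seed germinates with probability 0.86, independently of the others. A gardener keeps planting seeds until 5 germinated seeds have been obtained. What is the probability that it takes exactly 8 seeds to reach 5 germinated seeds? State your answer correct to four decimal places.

0.0452

Y = trial on which the fifth success occurs; negative binomial, r=5, p=0.86.
P(Y=8) = C(7,4) · p^5 · (1−p)^3
= 35 · 0.47043 · 0.002744 = 0.045180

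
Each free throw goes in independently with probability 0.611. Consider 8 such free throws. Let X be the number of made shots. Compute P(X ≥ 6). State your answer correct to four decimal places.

0.3388

X ~ Binomial(8, 0.611); P(X ≥ 6) = Σ C(8,k) p^k (1−p)^(8−k) over k:
  k=6: C(8,6)·0.611^6·0.389^2 = 0.220447
  k=7: C(8,7)·0.611^7·0.389^1 = 0.098930
  k=8: C(8,8)·0.611^8·0.389^0 = 0.019424
Total = 0.338801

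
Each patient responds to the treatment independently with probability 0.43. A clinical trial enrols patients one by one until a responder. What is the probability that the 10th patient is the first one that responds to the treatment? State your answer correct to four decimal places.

Geometric (trials to first success), p = 0.43.
P(Y = 10) = (1−p)^9 · p = 0.0063515 · 0.43 = 0.002731

0.0027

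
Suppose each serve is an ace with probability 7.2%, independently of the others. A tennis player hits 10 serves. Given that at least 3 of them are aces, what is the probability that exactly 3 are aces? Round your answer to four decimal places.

X ~ Binomial(10, 0.072). Want P(X=3 | X≥3) = P(X=3) / P(X≥3).
P(X=3) = C(10,3)·0.072^3·0.928^7 = 0.026547
P(X≥3) = 1 − 0.473674 − 0.367506 − 0.128310 = 0.030510
Ratio = 0.026547 / 0.030510 = 0.870116

0.8701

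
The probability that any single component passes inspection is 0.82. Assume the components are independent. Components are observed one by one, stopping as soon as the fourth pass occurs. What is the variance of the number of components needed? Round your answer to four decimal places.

Y = total components until the fourth success; negative binomial with r=4, p=0.82.
Var(Y) = r(1−p)/p² = 4·0.18 / 0.82² = 1.070791

1.0708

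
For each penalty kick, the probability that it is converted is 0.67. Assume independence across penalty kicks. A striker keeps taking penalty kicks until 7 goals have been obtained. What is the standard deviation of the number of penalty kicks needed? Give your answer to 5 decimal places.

Y = total penalty kicks until the seventh success; negative binomial with r=7, p=0.67.
SD(Y) = √[r(1−p)/p²] = √(5.1459122) = 2.2684603

2.26846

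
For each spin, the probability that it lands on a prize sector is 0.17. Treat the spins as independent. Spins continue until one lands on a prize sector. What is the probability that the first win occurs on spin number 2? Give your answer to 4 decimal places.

0.1411

Geometric (trials to first success), p = 0.17.
P(Y = 2) = (1−p)^1 · p = 0.83 · 0.17 = 0.141100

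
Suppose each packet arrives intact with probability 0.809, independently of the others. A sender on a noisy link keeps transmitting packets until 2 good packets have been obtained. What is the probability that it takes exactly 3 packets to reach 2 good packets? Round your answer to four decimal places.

Y = trial on which the second success occurs; negative binomial, r=2, p=0.809.
P(Y=3) = C(2,1) · p^2 · (1−p)^1
= 2 · 0.65448 · 0.191 = 0.250012

0.2500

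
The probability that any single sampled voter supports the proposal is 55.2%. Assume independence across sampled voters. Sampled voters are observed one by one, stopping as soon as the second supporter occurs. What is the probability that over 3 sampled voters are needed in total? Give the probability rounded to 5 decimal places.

0.42228

Needing more than 3 sampled voters ⇔ fewer than 2 successes in the first 3. With X ~ Binomial(3, 0.552), P(Y > 3) = P(X ≤ 1).
  k=0: C(3,0)·0.552^0·0.448^3 = 0.0899154
  k=1: C(3,1)·0.552^1·0.448^2 = 0.3323658
P(X ≤ 1) = 0.4222812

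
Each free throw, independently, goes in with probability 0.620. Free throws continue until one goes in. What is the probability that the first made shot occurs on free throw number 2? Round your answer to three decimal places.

0.236

Geometric (trials to first success), p = 0.62.
P(Y = 2) = (1−p)^1 · p = 0.38 · 0.62 = 0.23560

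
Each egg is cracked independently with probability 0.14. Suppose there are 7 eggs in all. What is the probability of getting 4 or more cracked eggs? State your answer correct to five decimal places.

X ~ Binomial(7, 0.14); P(X ≥ 4) = Σ C(7,k) p^k (1−p)^(7−k) over k:
  k=4: C(7,4)·0.14^4·0.86^3 = 0.0085522
  k=5: C(7,5)·0.14^5·0.86^2 = 0.0008353
  k=6: C(7,6)·0.14^6·0.86^1 = 0.0000453
  k=7: C(7,7)·0.14^7·0.86^0 = 0.0000011
Total = 0.0094339

0.00943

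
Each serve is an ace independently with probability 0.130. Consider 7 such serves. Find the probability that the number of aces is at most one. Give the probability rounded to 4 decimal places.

X ~ Binomial(7, 0.13); P(X ≤ 1) = Σ C(7,k) p^k (1−p)^(7−k) over k:
  k=0: C(7,0)·0.13^0·0.87^7 = 0.377255
  k=1: C(7,1)·0.13^1·0.87^6 = 0.394600
Total = 0.771855

0.7719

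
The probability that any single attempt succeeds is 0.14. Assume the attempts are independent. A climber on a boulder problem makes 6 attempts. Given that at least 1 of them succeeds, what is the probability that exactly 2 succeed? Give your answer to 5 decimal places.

0.27009

X ~ Binomial(6, 0.14). Want P(X=2 | X≥1) = P(X=2) / P(X≥1).
P(X=2) = C(6,2)·0.14^2·0.86^4 = 0.1608204
P(X≥1) = 1 − 0.4045672 = 0.5954328
Ratio = 0.1608204 / 0.5954328 = 0.2700899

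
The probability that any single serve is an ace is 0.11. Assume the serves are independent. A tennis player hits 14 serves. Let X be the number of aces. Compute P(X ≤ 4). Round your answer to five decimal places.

0.98628

X ~ Binomial(14, 0.11); P(X ≤ 4) = Σ C(14,k) p^k (1−p)^(14−k) over k:
  k=0: C(14,0)·0.11^0·0.89^14 = 0.1956411
  k=1: C(14,1)·0.11^1·0.89^13 = 0.3385250
  k=2: C(14,2)·0.11^2·0.89^12 = 0.2719611
  k=3: C(14,3)·0.11^3·0.89^11 = 0.1344527
  k=4: C(14,4)·0.11^4·0.89^10 = 0.0456988
Total = 0.9862788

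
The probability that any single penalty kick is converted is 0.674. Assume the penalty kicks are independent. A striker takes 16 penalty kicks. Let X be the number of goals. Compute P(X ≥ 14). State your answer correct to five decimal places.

0.06677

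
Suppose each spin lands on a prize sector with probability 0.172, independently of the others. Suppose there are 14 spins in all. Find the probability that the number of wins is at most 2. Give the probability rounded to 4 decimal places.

X ~ Binomial(14, 0.172); P(X ≤ 2) = Σ C(14,k) p^k (1−p)^(14−k) over k:
  k=0: C(14,0)·0.172^0·0.828^14 = 0.071191
  k=1: C(14,1)·0.172^1·0.828^13 = 0.207038
  k=2: C(14,2)·0.172^2·0.828^12 = 0.279552
Total = 0.557781

0.5578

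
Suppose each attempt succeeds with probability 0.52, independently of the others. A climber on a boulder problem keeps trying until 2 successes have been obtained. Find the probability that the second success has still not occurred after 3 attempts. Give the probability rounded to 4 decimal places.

0.4700

Needing more than 3 attempts ⇔ fewer than 2 successes in the first 3. With X ~ Binomial(3, 0.52), P(Y > 3) = P(X ≤ 1).
  k=0: C(3,0)·0.52^0·0.48^3 = 0.110592
  k=1: C(3,1)·0.52^1·0.48^2 = 0.359424
P(X ≤ 1) = 0.470016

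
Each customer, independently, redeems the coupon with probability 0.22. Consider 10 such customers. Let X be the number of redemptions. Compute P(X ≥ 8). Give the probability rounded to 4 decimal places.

X ~ Binomial(10, 0.22); P(X ≥ 8) = Σ C(10,k) p^k (1−p)^(10−k) over k:
  k=8: C(10,8)·0.22^8·0.78^2 = 0.000150
  k=9: C(10,9)·0.22^9·0.78^1 = 0.000009
  k=10: C(10,10)·0.22^10·0.78^0 = 0.000000
Total = 0.000160

0.0002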